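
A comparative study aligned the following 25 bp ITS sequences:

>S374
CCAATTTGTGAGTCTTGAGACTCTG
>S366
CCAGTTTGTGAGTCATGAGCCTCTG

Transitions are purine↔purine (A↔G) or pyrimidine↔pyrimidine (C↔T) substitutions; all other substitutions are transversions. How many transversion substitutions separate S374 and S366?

Differing sites — 4:A/G (Ti); 15:T/A (Tv); 20:A/C (Tv).
Of the 3 differences, 1 transition and 2 transversions, so the answer is 2.

2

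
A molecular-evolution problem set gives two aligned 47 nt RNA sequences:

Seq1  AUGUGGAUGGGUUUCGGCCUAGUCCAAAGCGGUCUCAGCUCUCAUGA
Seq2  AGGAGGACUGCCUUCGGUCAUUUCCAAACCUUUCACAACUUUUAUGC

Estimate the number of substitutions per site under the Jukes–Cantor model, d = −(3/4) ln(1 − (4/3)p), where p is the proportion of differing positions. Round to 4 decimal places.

The sequences differ at positions 2 (U/G), 4 (U/A), 8 (U/C), 9 (G/U), 11 (G/C), 12 (U/C), 18 (C/U), 20 (U/A), 21 (A/U), 22 (G/U), 29 (G/C), 31 (G/U), 32 (G/U), 35 (U/A), 38 (G/A), 41 (C/U), 43 (C/U), 47 (A/C).
p = 18/47 = 0.382979.
d = −0.75 · ln(1 − (4/3)·0.382979) = −0.75 · ln(0.489361) = −0.75 · (-0.714655) = 0.5360.

0.5360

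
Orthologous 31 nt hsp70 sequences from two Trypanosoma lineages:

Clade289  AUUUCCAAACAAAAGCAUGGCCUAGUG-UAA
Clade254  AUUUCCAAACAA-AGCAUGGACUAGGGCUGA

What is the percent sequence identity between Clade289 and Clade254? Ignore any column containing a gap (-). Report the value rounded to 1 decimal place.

89.7%

Excluding the 2 gap columns leaves 29 comparable sites.
The sequences differ at positions 21 (C/A), 26 (U/G), 30 (A/G).
26 of the 29 comparable sites match, so the percent identity is 26/29 × 100 = 89.7%.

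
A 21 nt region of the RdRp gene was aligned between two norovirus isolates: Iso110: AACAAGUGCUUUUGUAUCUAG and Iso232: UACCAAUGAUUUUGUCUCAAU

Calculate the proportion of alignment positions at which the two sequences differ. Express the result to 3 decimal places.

0.333

Differing sites — 1:A/U; 4:A/C; 6:G/A; 9:C/A; 16:A/C; 19:U/A; 21:G/U.
There are 7 differences over 21 sites, so p = 7/21 = 0.333.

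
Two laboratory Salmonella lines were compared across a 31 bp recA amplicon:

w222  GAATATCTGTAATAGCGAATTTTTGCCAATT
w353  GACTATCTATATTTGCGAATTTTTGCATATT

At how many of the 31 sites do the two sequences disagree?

The sequences differ at positions 3 (A/C), 9 (G/A), 12 (A/T), 14 (A/T), 27 (C/A), 28 (A/T).
That gives 6 mismatches out of 31 aligned sites, so the Hamming distance is 6.

6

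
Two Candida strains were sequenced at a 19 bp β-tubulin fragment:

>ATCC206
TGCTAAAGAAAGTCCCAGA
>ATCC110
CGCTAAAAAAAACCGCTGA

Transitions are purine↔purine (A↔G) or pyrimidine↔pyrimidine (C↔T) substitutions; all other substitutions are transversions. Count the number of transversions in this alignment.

The sequences differ at positions 1 (T/C, transition), 8 (G/A, transition), 12 (G/A, transition), 13 (T/C, transition), 15 (C/G, transversion), 17 (A/T, transversion).
Of the 6 differences, 4 transitions and 2 transversions, so the answer is 2.

2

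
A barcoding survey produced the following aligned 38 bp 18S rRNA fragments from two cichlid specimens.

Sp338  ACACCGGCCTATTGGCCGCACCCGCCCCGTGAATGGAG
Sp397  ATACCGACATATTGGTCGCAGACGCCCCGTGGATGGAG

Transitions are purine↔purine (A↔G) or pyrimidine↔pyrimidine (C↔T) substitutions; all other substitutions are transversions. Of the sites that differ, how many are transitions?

4

Differing sites — 2:C/T (Ti); 7:G/A (Ti); 9:C/A (Tv); 16:C/T (Ti); 21:C/G (Tv); 22:C/A (Tv); 32:A/G (Ti).
Of the 7 differences, 4 transitions and 3 transversions, so the answer is 4.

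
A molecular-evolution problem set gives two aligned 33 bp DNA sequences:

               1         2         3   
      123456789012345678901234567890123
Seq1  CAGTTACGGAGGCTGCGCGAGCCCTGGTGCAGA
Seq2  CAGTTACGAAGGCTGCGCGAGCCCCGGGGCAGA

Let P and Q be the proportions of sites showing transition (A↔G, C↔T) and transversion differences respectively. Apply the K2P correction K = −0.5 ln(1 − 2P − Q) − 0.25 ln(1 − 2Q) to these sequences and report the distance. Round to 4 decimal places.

Mismatches occur at site 9 (G/A, transition), site 25 (T/C, transition), site 28 (T/G, transversion).
Of the 3 differences, 2 transitions and 1 transversion over 33 sites: P = 2/33 = 0.060606, Q = 1/33 = 0.030303.
d = −0.5·ln(0.848485) − 0.25·ln(0.939394) = −0.5·(-0.164303) − 0.25·(-0.062520) = 0.0978.

0.0978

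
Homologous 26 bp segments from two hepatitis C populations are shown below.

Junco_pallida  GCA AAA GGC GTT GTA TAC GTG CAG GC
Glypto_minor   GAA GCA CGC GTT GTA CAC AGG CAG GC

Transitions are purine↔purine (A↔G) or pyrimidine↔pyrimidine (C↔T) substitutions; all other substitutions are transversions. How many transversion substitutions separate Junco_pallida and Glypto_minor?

4

The sequences differ at positions 2 (C/A, transversion), 4 (A/G, transition), 5 (A/C, transversion), 7 (G/C, transversion), 16 (T/C, transition), 19 (G/A, transition), 20 (T/G, transversion).
Of the 7 differences, 3 transitions and 4 transversions, so the answer is 4.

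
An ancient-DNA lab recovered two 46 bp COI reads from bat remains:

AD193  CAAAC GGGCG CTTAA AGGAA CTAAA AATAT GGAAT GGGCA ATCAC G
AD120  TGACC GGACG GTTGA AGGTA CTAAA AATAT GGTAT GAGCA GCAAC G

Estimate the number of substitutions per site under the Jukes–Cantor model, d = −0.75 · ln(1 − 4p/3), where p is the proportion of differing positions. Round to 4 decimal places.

0.3206

Mismatches occur at site 1 (C→T), site 2 (A→G), site 4 (A→C), site 8 (G→A), site 11 (C→G), site 14 (A→G), site 19 (A→T), site 33 (A→T), site 37 (G→A), site 41 (A→G), site 42 (T→C), site 43 (C→A).
p = 12/46 = 0.260870.
d = −0.75 · ln(1 − (4/3)·0.260870) = −0.75 · ln(0.652173) = −0.75 · (-0.427445) = 0.3206.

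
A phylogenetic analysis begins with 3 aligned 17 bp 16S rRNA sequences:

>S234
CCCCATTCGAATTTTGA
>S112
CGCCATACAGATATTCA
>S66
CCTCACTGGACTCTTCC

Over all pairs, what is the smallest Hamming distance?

Pairwise Hamming distances:
  S234 vs S112: 6
  S234 vs S66: 7
  S112 vs S66: 10
The smallest is 6, between S234 and S112.

6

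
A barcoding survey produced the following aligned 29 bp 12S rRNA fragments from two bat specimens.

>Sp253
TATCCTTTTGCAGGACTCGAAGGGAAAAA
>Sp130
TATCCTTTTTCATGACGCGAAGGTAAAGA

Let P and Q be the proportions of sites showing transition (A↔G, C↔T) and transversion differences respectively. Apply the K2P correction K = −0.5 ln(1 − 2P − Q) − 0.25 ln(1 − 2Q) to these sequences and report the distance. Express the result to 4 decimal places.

The sequences differ at positions 10 (G/T, transversion), 13 (G/T, transversion), 17 (T/G, transversion), 24 (G/T, transversion), 28 (A/G, transition).
Of the 5 differences, 1 transition and 4 transversions over 29 sites: P = 1/29 = 0.034483, Q = 4/29 = 0.137931.
d = −0.5·ln(0.793103) − 0.25·ln(0.724138) = −0.5·(-0.231802) − 0.25·(-0.322773) = 0.1966.

0.1966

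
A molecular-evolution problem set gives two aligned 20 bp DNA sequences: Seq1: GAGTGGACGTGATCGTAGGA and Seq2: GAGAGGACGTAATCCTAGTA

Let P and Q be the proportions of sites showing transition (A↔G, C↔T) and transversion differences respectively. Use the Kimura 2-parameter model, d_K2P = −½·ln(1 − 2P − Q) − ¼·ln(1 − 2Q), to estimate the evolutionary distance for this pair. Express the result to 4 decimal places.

0.2330

Mismatches occur at site 4 (T↔A, transversion), site 11 (G↔A, transition), site 15 (G↔C, transversion), site 19 (G↔T, transversion).
Of the 4 differences, 1 transition and 3 transversions over 20 sites: P = 1/20 = 0.050000, Q = 3/20 = 0.150000.
d = −0.5·ln(0.750000) − 0.25·ln(0.700000) = −0.5·(-0.287682) − 0.25·(-0.356675) = 0.2330.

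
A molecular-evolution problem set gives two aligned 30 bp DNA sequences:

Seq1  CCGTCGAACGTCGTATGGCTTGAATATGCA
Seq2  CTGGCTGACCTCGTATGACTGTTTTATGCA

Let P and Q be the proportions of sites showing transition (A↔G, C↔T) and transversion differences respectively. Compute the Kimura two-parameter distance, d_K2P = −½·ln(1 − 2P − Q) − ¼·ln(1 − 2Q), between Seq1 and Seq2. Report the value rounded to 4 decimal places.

0.4411

Differing sites — 2:C/T (Ti); 4:T/G (Tv); 6:G/T (Tv); 7:A/G (Ti); 10:G/C (Tv); 18:G/A (Ti); 21:T/G (Tv); 22:G/T (Tv); 23:A/T (Tv); 24:A/T (Tv).
Of the 10 differences, 3 transitions and 7 transversions over 30 sites: P = 3/30 = 0.100000, Q = 7/30 = 0.233333.
d = −0.5·ln(0.566667) − 0.25·ln(0.533334) = −0.5·(-0.567983) − 0.25·(-0.628607) = 0.4411.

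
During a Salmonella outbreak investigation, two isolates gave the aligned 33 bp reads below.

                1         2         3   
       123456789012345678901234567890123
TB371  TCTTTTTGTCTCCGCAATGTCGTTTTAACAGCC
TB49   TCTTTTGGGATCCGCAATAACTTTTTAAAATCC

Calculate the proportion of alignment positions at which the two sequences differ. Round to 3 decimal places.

Differing sites — 7:T/G; 9:T/G; 10:C/A; 19:G/A; 20:T/A; 22:G/T; 29:C/A; 31:G/T.
There are 8 differences over 33 sites, so p = 8/33 = 0.242.

0.242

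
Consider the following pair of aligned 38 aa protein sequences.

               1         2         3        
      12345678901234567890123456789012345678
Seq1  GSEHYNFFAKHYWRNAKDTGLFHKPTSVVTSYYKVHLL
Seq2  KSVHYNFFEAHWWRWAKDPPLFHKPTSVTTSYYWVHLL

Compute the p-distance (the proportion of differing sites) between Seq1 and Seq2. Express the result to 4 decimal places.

Differing sites — 1:G/K; 3:E/V; 9:A/E; 10:K/A; 12:Y/W; 15:N/W; 19:T/P; 20:G/P; 29:V/T; 34:K/W.
There are 10 differences over 38 sites, so p = 10/38 = 0.2632.

0.2632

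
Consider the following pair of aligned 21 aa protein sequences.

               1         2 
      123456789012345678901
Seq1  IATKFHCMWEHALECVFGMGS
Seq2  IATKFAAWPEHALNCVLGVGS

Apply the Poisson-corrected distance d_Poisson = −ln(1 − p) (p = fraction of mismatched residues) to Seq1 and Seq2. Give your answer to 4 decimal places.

0.4055

The sequences differ at positions 6 (H/A), 7 (C/A), 8 (M/W), 9 (W/P), 14 (E/N), 17 (F/L), 19 (M/V).
p = 7/21 = 0.333333.
d = −ln(1 − 0.333333) = −ln(0.666667) = 0.4055.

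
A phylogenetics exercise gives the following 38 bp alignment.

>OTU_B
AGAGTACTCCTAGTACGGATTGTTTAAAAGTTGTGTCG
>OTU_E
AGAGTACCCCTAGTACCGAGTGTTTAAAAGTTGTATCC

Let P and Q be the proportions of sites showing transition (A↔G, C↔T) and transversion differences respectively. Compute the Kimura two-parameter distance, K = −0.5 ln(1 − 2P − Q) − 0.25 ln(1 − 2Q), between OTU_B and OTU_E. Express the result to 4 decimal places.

0.1448

The sequences differ at positions 8 (T/C, transition), 17 (G/C, transversion), 20 (T/G, transversion), 35 (G/A, transition), 38 (G/C, transversion).
Of the 5 differences, 2 transitions and 3 transversions over 38 sites: P = 2/38 = 0.052632, Q = 3/38 = 0.078947.
d = −0.5·ln(0.815789) − 0.25·ln(0.842106) = −0.5·(-0.203600) − 0.25·(-0.171849) = 0.1448.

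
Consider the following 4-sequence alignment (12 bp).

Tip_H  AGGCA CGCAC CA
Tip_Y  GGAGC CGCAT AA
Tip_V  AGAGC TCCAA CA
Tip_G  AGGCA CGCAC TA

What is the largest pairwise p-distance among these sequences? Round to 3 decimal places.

Pairwise Hamming distances:
  Tip_H vs Tip_Y: 6
  Tip_H vs Tip_V: 6
  Tip_H vs Tip_G: 1
  Tip_Y vs Tip_V: 5
  Tip_Y vs Tip_G: 6
  Tip_V vs Tip_G: 7
The largest is 7 mismatches, between Tip_V and Tip_G; p = 7/12 = 0.583.

0.583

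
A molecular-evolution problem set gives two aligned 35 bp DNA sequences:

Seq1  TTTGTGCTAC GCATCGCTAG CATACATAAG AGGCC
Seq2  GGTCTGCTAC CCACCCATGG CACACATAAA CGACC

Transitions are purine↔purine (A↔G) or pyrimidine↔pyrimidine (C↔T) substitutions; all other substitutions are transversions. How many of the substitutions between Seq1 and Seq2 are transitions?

Differing sites — 1:T/G (Tv); 2:T/G (Tv); 4:G/C (Tv); 11:G/C (Tv); 14:T/C (Ti); 16:G/C (Tv); 17:C/A (Tv); 19:A/G (Ti); 23:T/C (Ti); 30:G/A (Ti); 31:A/C (Tv); 33:G/A (Ti).
Of the 12 differences, 5 transitions and 7 transversions, so the answer is 5.

5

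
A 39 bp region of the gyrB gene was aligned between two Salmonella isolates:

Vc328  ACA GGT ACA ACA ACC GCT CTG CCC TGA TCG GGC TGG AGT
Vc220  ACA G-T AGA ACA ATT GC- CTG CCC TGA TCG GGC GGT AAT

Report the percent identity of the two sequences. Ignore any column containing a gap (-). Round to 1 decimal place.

83.8%

Excluding the 2 gap columns leaves 37 comparable sites.
Mismatches occur at site 8 (C↔G), site 14 (C↔T), site 15 (C↔T), site 34 (T↔G), site 36 (G↔T), site 38 (G↔A).
31 of the 37 comparable sites match, so the percent identity is 31/37 × 100 = 83.8%.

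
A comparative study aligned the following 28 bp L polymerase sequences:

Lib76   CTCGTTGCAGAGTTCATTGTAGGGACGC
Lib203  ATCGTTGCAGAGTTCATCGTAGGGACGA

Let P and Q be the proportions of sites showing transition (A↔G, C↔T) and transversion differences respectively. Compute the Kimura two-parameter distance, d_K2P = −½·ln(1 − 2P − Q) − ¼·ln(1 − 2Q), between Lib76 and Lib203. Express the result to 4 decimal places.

0.1156

Differing sites — 1:C/A (Tv); 18:T/C (Ti); 28:C/A (Tv).
Of the 3 differences, 1 transition and 2 transversions over 28 sites: P = 1/28 = 0.035714, Q = 2/28 = 0.071429.
d = −0.5·ln(0.857143) − 0.25·ln(0.857142) = −0.5·(-0.154151) − 0.25·(-0.154152) = 0.1156.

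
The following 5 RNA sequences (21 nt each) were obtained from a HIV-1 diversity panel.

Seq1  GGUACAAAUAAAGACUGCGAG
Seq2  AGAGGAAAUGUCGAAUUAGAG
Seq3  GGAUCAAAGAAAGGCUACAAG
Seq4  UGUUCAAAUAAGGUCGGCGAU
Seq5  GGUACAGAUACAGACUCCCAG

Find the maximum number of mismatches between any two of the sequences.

Pairwise Hamming distances:
  Seq1 vs Seq2: 10
  Seq1 vs Seq3: 6
  Seq1 vs Seq4: 6
  Seq1 vs Seq5: 4
  Seq2 vs Seq3: 12
  Seq2 vs Seq4: 13
  Seq2 vs Seq5: 12
  Seq3 vs Seq4: 9
  Seq3 vs Seq5: 8
  Seq4 vs Seq5: 10
The largest is 13, between Seq2 and Seq4.

13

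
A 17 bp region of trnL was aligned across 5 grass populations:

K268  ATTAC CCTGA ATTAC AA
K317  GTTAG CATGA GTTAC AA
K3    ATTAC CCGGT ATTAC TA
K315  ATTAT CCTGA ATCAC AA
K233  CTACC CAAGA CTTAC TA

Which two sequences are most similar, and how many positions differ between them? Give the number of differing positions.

Pairwise Hamming distances:
  K268 vs K317: 4
  K268 vs K3: 3
  K268 vs K315: 2
  K268 vs K233: 7
  K317 vs K3: 7
  K317 vs K315: 5
  K317 vs K233: 7
  K3 vs K315: 5
  K3 vs K233: 7
  K315 vs K233: 9
The smallest is 2, between K268 and K315.

2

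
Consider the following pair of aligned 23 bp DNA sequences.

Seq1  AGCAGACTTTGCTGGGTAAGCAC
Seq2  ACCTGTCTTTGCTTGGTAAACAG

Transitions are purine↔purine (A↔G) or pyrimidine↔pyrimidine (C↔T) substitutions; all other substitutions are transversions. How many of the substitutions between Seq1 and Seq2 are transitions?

The sequences differ at positions 2 (G/C, transversion), 4 (A/T, transversion), 6 (A/T, transversion), 14 (G/T, transversion), 20 (G/A, transition), 23 (C/G, transversion).
Of the 6 differences, 1 transition and 5 transversions, so the answer is 1.

1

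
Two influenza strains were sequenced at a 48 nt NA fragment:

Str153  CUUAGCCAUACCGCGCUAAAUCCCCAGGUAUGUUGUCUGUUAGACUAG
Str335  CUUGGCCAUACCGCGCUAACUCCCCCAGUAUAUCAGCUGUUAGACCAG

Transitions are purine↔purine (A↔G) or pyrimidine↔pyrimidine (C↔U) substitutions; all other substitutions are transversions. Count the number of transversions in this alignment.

Mismatches occur at site 4 (A→G, transition), site 20 (A→C, transversion), site 26 (A→C, transversion), site 27 (G→A, transition), site 32 (G→A, transition), site 34 (U→C, transition), site 35 (G→A, transition), site 36 (U→G, transversion), site 46 (U→C, transition).
Of the 9 differences, 6 transitions and 3 transversions, so the answer is 3.

3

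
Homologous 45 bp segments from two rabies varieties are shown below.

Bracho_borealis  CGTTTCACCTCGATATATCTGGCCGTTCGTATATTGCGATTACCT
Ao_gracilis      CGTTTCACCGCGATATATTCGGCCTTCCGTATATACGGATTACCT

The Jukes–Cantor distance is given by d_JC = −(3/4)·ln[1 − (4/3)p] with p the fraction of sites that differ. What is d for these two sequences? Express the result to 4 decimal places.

0.2029

The sequences differ at positions 10 (T/G), 19 (C/T), 20 (T/C), 25 (G/T), 27 (T/C), 35 (T/A), 36 (G/C), 37 (C/G).
p = 8/45 = 0.177778.
d = −0.75 · ln(1 − (4/3)·0.177778) = −0.75 · ln(0.762963) = −0.75 · (-0.270546) = 0.2029.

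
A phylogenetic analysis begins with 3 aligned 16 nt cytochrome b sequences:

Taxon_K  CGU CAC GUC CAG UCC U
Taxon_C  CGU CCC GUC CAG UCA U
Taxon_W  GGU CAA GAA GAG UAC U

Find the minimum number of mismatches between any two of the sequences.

Pairwise Hamming distances:
  Taxon_K vs Taxon_C: 2
  Taxon_K vs Taxon_W: 6
  Taxon_C vs Taxon_W: 8
The smallest is 2, between Taxon_K and Taxon_C.

2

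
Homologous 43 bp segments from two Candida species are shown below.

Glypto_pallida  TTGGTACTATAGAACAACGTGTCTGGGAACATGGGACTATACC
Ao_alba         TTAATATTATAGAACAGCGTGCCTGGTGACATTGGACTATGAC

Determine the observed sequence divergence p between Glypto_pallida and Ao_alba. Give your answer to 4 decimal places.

The sequences differ at positions 3 (G/A), 4 (G/A), 7 (C/T), 17 (A/G), 22 (T/C), 27 (G/T), 28 (A/G), 33 (G/T), 41 (A/G), 42 (C/A).
There are 10 differences over 43 sites, so p = 10/43 = 0.2326.

0.2326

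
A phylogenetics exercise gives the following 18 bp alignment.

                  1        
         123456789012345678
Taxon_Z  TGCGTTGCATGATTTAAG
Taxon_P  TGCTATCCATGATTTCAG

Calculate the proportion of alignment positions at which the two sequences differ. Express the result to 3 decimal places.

Differing sites — 4:G/T; 5:T/A; 7:G/C; 16:A/C.
There are 4 differences over 18 sites, so p = 4/18 = 0.222.

0.222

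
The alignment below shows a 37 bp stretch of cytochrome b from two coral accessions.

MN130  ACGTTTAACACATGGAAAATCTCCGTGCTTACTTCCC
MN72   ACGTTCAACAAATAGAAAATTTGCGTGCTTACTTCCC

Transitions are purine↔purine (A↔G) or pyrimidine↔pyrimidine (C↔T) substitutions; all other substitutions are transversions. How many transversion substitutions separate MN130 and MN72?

2

The sequences differ at positions 6 (T/C, transition), 11 (C/A, transversion), 14 (G/A, transition), 21 (C/T, transition), 23 (C/G, transversion).
Of the 5 differences, 3 transitions and 2 transversions, so the answer is 2.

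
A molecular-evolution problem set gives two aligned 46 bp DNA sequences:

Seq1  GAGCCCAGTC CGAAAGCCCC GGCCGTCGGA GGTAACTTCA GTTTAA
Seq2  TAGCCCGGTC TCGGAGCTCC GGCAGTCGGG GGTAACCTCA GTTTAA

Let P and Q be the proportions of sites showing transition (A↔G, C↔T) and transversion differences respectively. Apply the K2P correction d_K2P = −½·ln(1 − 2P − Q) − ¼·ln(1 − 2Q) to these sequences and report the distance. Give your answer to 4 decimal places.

The sequences differ at positions 1 (G/T, transversion), 7 (A/G, transition), 11 (C/T, transition), 12 (G/C, transversion), 13 (A/G, transition), 14 (A/G, transition), 18 (C/T, transition), 24 (C/A, transversion), 30 (A/G, transition), 37 (T/C, transition).
Of the 10 differences, 7 transitions and 3 transversions over 46 sites: P = 7/46 = 0.152174, Q = 3/46 = 0.065217.
d = −0.5·ln(0.630435) − 0.25·ln(0.869566) = −0.5·(-0.461345) − 0.25·(-0.139761) = 0.2656.

0.2656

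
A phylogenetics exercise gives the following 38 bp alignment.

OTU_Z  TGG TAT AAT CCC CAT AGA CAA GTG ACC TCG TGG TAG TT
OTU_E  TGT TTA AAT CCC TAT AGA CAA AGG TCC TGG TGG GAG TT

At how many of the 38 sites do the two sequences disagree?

The sequences differ at positions 3 (G/T), 5 (A/T), 6 (T/A), 13 (C/T), 22 (G/A), 23 (T/G), 25 (A/T), 29 (C/G), 34 (T/G).
That gives 9 mismatches out of 38 aligned sites, so the Hamming distance is 9.

9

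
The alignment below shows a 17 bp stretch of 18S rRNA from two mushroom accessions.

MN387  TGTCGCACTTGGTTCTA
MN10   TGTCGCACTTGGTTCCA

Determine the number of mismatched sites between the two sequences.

1

A single mismatch occurs at site 16 (T→C).
That gives 1 mismatch out of 17 aligned sites, so the Hamming distance is 1.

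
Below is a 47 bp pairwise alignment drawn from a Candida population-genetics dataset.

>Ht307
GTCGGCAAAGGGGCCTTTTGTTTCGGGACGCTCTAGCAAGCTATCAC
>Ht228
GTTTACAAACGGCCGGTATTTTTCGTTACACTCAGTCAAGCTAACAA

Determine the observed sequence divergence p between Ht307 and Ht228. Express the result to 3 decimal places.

0.362

Differing sites — 3:C/T; 4:G/T; 5:G/A; 10:G/C; 13:G/C; 15:C/G; 16:T/G; 18:T/A; 20:G/T; 26:G/T; 27:G/T; 30:G/A; 34:T/A; 35:A/G; 36:G/T; 44:T/A; 47:C/A.
There are 17 differences over 47 sites, so p = 17/47 = 0.362.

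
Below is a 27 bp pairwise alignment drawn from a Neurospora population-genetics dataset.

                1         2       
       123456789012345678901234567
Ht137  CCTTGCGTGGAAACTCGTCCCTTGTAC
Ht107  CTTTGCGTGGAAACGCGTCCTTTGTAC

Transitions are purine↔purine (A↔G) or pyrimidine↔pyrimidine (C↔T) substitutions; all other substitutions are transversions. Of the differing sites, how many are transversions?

The sequences differ at positions 2 (C/T, transition), 15 (T/G, transversion), 21 (C/T, transition).
Of the 3 differences, 2 transitions and 1 transversion, so the answer is 1.

1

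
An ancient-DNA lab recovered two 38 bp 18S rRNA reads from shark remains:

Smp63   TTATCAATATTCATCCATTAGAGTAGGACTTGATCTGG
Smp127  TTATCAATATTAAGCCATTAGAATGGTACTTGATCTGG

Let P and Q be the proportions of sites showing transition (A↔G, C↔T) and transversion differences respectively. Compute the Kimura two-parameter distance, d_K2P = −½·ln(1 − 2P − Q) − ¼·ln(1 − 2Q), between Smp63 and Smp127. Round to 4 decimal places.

The sequences differ at positions 12 (C/A, transversion), 14 (T/G, transversion), 23 (G/A, transition), 25 (A/G, transition), 27 (G/T, transversion).
Of the 5 differences, 2 transitions and 3 transversions over 38 sites: P = 2/38 = 0.052632, Q = 3/38 = 0.078947.
d = −0.5·ln(0.815789) − 0.25·ln(0.842106) = −0.5·(-0.203600) − 0.25·(-0.171849) = 0.1448.

0.1448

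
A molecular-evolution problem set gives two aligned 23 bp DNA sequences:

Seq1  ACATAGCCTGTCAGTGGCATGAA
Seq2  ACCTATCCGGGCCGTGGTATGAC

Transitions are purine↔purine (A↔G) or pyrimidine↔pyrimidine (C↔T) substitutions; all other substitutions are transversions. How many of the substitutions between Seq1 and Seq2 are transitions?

The sequences differ at positions 3 (A/C, transversion), 6 (G/T, transversion), 9 (T/G, transversion), 11 (T/G, transversion), 13 (A/C, transversion), 18 (C/T, transition), 23 (A/C, transversion).
Of the 7 differences, 1 transition and 6 transversions, so the answer is 1.

1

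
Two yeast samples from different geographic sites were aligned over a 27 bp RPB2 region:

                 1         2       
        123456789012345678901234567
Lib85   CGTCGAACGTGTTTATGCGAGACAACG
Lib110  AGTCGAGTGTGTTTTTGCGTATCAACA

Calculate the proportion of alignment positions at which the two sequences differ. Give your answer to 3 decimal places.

0.296

The sequences differ at positions 1 (C/A), 7 (A/G), 8 (C/T), 15 (A/T), 20 (A/T), 21 (G/A), 22 (A/T), 27 (G/A).
There are 8 differences over 27 sites, so p = 8/27 = 0.296.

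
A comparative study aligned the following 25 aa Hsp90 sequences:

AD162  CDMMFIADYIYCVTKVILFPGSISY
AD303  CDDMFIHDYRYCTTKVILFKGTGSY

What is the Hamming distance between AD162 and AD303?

7

The sequences differ at positions 3 (M/D), 7 (A/H), 10 (I/R), 13 (V/T), 20 (P/K), 22 (S/T), 23 (I/G).
That gives 7 mismatches out of 25 aligned sites, so the Hamming distance is 7.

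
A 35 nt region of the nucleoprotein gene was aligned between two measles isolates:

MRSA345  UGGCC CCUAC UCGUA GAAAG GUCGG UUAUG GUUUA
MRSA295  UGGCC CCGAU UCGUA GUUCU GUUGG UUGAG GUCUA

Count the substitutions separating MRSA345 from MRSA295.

10

Differing sites — 8:U/G; 10:C/U; 17:A/U; 18:A/U; 19:A/C; 20:G/U; 23:C/U; 28:A/G; 29:U/A; 33:U/C.
That gives 10 mismatches out of 35 aligned sites, so the Hamming distance is 10.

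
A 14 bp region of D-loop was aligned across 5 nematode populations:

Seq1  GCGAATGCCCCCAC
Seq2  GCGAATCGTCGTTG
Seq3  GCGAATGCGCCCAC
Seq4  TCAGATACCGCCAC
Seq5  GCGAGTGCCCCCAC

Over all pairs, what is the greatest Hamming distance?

11

Pairwise Hamming distances:
  Seq1 vs Seq2: 7
  Seq1 vs Seq3: 1
  Seq1 vs Seq4: 5
  Seq1 vs Seq5: 1
  Seq2 vs Seq3: 7
  Seq2 vs Seq4: 11
  Seq2 vs Seq5: 8
  Seq3 vs Seq4: 6
  Seq3 vs Seq5: 2
  Seq4 vs Seq5: 6
The largest is 11, between Seq2 and Seq4.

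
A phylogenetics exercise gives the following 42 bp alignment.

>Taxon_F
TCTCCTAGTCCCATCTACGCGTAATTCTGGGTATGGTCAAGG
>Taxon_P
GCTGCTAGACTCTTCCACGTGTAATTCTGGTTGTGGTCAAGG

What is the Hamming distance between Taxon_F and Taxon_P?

9

Differing sites — 1:T/G; 4:C/G; 9:T/A; 11:C/T; 13:A/T; 16:T/C; 20:C/T; 31:G/T; 33:A/G.
That gives 9 mismatches out of 42 aligned sites, so the Hamming distance is 9.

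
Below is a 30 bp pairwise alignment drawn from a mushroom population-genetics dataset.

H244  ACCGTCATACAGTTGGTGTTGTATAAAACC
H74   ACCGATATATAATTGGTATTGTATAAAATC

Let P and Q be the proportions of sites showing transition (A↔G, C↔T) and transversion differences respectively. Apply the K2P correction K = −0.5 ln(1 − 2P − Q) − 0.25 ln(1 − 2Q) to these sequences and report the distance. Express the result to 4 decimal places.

The sequences differ at positions 5 (T/A, transversion), 6 (C/T, transition), 10 (C/T, transition), 12 (G/A, transition), 18 (G/A, transition), 29 (C/T, transition).
Of the 6 differences, 5 transitions and 1 transversion over 30 sites: P = 5/30 = 0.166667, Q = 1/30 = 0.033333.
d = −0.5·ln(0.633333) − 0.25·ln(0.933334) = −0.5·(-0.456759) − 0.25·(-0.068992) = 0.2456.

0.2456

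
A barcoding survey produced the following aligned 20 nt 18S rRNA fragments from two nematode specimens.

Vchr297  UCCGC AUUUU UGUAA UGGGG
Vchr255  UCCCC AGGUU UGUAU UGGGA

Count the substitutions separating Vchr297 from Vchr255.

5

Differing sites — 4:G/C; 7:U/G; 8:U/G; 15:A/U; 20:G/A.
That gives 5 mismatches out of 20 aligned sites, so the Hamming distance is 5.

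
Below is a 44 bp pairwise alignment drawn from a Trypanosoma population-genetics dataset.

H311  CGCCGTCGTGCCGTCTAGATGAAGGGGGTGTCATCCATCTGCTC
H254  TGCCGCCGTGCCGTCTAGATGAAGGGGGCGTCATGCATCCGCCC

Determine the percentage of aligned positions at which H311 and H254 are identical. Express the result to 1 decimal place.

86.4%

Differing sites — 1:C/T; 6:T/C; 29:T/C; 35:C/G; 40:T/C; 43:T/C.
38 of the 44 sites match, so the percent identity is 38/44 × 100 = 86.4%.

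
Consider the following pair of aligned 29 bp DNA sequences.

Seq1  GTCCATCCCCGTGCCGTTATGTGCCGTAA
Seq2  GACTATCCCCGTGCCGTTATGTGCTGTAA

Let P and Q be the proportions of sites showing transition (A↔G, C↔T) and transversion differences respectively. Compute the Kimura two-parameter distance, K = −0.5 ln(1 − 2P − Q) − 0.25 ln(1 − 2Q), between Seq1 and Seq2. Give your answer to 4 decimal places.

0.1125

The sequences differ at positions 2 (T/A, transversion), 4 (C/T, transition), 25 (C/T, transition).
Of the 3 differences, 2 transitions and 1 transversion over 29 sites: P = 2/29 = 0.068966, Q = 1/29 = 0.034483.
d = −0.5·ln(0.827585) − 0.25·ln(0.931034) = −0.5·(-0.189243) − 0.25·(-0.071459) = 0.1125.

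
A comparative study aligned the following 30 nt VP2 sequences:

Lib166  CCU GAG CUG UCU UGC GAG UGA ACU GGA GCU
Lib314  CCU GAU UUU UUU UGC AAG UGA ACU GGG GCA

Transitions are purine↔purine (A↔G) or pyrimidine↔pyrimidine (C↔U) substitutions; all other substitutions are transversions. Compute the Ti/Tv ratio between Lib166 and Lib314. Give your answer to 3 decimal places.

The sequences differ at positions 6 (G/U, transversion), 7 (C/U, transition), 9 (G/U, transversion), 11 (C/U, transition), 16 (G/A, transition), 27 (A/G, transition), 30 (U/A, transversion).
Of the 7 differences, 4 transitions and 3 transversions, so Ti/Tv = 4/3 = 1.333.

1.333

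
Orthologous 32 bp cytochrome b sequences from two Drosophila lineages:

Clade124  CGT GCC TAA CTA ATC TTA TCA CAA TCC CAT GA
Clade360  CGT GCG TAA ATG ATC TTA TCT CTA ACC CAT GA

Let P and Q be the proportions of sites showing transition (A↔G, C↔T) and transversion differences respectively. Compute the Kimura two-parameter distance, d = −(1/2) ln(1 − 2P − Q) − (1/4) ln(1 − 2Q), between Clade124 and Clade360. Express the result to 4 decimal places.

0.2171

Mismatches occur at site 6 (C↔G, transversion), site 10 (C↔A, transversion), site 12 (A↔G, transition), site 21 (A↔T, transversion), site 23 (A↔T, transversion), site 25 (T↔A, transversion).
Of the 6 differences, 1 transition and 5 transversions over 32 sites: P = 1/32 = 0.031250, Q = 5/32 = 0.156250.
d = −0.5·ln(0.781250) − 0.25·ln(0.687500) = −0.5·(-0.246860) − 0.25·(-0.374693) = 0.2171.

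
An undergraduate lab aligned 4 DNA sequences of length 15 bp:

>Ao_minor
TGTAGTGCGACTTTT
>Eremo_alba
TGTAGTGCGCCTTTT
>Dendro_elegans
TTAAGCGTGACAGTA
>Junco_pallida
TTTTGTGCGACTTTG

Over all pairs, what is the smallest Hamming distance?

Pairwise Hamming distances:
  Ao_minor vs Eremo_alba: 1
  Ao_minor vs Dendro_elegans: 7
  Ao_minor vs Junco_pallida: 3
  Eremo_alba vs Dendro_elegans: 8
  Eremo_alba vs Junco_pallida: 4
  Dendro_elegans vs Junco_pallida: 7
The smallest is 1, between Ao_minor and Eremo_alba.

1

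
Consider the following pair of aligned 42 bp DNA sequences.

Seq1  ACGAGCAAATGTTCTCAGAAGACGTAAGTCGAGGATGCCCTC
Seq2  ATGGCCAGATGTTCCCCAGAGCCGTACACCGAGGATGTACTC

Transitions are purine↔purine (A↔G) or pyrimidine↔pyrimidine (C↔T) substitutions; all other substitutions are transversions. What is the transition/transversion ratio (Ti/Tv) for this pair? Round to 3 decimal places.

1.800

The sequences differ at positions 2 (C/T, transition), 4 (A/G, transition), 5 (G/C, transversion), 8 (A/G, transition), 15 (T/C, transition), 17 (A/C, transversion), 18 (G/A, transition), 19 (A/G, transition), 22 (A/C, transversion), 27 (A/C, transversion), 28 (G/A, transition), 29 (T/C, transition), 38 (C/T, transition), 39 (C/A, transversion).
Of the 14 differences, 9 transitions and 5 transversions, so Ti/Tv = 9/5 = 1.800.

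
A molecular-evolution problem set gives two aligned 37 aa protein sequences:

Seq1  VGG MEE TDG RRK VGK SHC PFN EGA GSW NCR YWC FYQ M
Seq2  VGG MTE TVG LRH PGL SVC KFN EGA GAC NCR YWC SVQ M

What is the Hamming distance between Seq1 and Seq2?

12

Differing sites — 5:E/T; 8:D/V; 10:R/L; 12:K/H; 13:V/P; 15:K/L; 17:H/V; 19:P/K; 26:S/A; 27:W/C; 34:F/S; 35:Y/V.
That gives 12 mismatches out of 37 aligned sites, so the Hamming distance is 12.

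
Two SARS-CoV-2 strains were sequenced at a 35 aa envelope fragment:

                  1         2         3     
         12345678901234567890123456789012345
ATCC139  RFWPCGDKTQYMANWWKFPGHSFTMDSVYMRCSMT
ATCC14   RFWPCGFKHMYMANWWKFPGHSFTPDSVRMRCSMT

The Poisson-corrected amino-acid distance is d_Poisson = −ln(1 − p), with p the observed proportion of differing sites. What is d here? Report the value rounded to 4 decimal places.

Mismatches occur at site 7 (D→F), site 9 (T→H), site 10 (Q→M), site 25 (M→P), site 29 (Y→R).
p = 5/35 = 0.142857.
d = −ln(1 − 0.142857) = −ln(0.857143) = 0.1542.

0.1542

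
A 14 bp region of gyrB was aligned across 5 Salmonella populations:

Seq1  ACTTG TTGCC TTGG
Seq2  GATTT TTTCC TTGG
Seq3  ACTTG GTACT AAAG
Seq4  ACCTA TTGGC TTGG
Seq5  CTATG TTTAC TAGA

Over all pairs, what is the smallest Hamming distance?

3

Pairwise Hamming distances:
  Seq1 vs Seq2: 4
  Seq1 vs Seq3: 6
  Seq1 vs Seq4: 3
  Seq1 vs Seq5: 7
  Seq2 vs Seq3: 9
  Seq2 vs Seq4: 6
  Seq2 vs Seq5: 7
  Seq3 vs Seq4: 9
  Seq3 vs Seq5: 10
  Seq4 vs Seq5: 8
The smallest is 3, between Seq1 and Seq4.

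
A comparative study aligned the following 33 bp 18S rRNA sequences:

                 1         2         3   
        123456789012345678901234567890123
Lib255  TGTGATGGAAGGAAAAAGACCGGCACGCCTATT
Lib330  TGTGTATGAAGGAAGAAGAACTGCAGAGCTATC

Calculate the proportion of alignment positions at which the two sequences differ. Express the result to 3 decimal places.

0.303

The sequences differ at positions 5 (A/T), 6 (T/A), 7 (G/T), 15 (A/G), 20 (C/A), 22 (G/T), 26 (C/G), 27 (G/A), 28 (C/G), 33 (T/C).
There are 10 differences over 33 sites, so p = 10/33 = 0.303.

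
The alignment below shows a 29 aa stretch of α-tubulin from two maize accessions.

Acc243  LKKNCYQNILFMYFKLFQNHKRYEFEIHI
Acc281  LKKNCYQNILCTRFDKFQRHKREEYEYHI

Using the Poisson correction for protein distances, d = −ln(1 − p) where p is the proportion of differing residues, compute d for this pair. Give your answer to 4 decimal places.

0.3716

The sequences differ at positions 11 (F/C), 12 (M/T), 13 (Y/R), 15 (K/D), 16 (L/K), 19 (N/R), 23 (Y/E), 25 (F/Y), 27 (I/Y).
p = 9/29 = 0.310345.
d = −ln(1 − 0.310345) = −ln(0.689655) = 0.3716.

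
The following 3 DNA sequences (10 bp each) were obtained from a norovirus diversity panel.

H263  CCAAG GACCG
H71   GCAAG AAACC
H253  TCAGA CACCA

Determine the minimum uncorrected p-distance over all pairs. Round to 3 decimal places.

0.400

Pairwise Hamming distances:
  H263 vs H71: 4
  H263 vs H253: 5
  H71 vs H253: 6
The smallest is 4 mismatches, between H263 and H71; p = 4/10 = 0.400.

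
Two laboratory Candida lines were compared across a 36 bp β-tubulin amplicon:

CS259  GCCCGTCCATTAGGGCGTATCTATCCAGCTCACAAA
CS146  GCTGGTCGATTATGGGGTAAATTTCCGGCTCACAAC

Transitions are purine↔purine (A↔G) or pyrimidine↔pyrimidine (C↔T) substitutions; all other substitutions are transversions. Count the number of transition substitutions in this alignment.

2

Mismatches occur at site 3 (C↔T, transition), site 4 (C↔G, transversion), site 8 (C↔G, transversion), site 13 (G↔T, transversion), site 16 (C↔G, transversion), site 20 (T↔A, transversion), site 21 (C↔A, transversion), site 23 (A↔T, transversion), site 27 (A↔G, transition), site 36 (A↔C, transversion).
Of the 10 differences, 2 transitions and 8 transversions, so the answer is 2.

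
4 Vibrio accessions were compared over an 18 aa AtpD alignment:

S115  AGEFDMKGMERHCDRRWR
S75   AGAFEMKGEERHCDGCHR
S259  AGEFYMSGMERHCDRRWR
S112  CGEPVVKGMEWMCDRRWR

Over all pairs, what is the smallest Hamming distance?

2

Pairwise Hamming distances:
  S115 vs S75: 6
  S115 vs S259: 2
  S115 vs S112: 6
  S75 vs S259: 7
  S75 vs S112: 11
  S259 vs S112: 7
The smallest is 2, between S115 and S259.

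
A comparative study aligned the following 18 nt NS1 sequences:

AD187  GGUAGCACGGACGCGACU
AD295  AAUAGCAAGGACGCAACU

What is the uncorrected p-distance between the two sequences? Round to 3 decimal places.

0.222

The sequences differ at positions 1 (G/A), 2 (G/A), 8 (C/A), 15 (G/A).
There are 4 differences over 18 sites, so p = 4/18 = 0.222.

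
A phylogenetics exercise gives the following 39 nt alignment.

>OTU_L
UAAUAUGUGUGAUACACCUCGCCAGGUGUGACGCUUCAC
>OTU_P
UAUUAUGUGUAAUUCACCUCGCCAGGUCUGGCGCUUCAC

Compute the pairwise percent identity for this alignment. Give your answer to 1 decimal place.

The sequences differ at positions 3 (A/U), 11 (G/A), 14 (A/U), 28 (G/C), 31 (A/G).
34 of the 39 sites match, so the percent identity is 34/39 × 100 = 87.2%.

87.2%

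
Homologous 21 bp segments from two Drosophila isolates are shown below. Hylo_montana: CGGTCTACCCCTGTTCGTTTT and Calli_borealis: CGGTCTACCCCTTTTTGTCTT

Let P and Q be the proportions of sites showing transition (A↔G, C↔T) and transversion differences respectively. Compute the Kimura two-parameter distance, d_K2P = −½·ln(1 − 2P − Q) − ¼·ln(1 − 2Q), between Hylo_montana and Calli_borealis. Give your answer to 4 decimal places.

0.1610

Differing sites — 13:G/T (Tv); 16:C/T (Ti); 19:T/C (Ti).
Of the 3 differences, 2 transitions and 1 transversion over 21 sites: P = 2/21 = 0.095238, Q = 1/21 = 0.047619.
d = −0.5·ln(0.761905) − 0.25·ln(0.904762) = −0.5·(-0.271933) − 0.25·(-0.100083) = 0.1610.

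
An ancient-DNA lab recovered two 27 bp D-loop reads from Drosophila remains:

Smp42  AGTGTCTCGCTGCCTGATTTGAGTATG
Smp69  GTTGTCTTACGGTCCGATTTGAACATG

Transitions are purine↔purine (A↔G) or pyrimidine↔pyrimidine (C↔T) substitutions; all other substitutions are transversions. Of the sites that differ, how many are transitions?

7

Differing sites — 1:A/G (Ti); 2:G/T (Tv); 8:C/T (Ti); 9:G/A (Ti); 11:T/G (Tv); 13:C/T (Ti); 15:T/C (Ti); 23:G/A (Ti); 24:T/C (Ti).
Of the 9 differences, 7 transitions and 2 transversions, so the answer is 7.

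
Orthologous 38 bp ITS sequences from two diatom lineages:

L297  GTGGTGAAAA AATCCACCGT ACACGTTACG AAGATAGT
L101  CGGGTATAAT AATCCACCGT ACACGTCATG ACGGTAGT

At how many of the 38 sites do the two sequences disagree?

Mismatches occur at site 1 (G↔C), site 2 (T↔G), site 6 (G↔A), site 7 (A↔T), site 10 (A↔T), site 27 (T↔C), site 29 (C↔T), site 32 (A↔C), site 34 (A↔G).
That gives 9 mismatches out of 38 aligned sites, so the Hamming distance is 9.

9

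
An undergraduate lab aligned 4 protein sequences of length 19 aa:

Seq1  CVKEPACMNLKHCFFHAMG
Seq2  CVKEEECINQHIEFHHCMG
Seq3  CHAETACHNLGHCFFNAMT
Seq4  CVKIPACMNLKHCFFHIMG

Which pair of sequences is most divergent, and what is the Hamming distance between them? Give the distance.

Pairwise Hamming distances:
  Seq1 vs Seq2: 9
  Seq1 vs Seq3: 7
  Seq1 vs Seq4: 2
  Seq2 vs Seq3: 13
  Seq2 vs Seq4: 10
  Seq3 vs Seq4: 9
The largest is 13, between Seq2 and Seq3.

13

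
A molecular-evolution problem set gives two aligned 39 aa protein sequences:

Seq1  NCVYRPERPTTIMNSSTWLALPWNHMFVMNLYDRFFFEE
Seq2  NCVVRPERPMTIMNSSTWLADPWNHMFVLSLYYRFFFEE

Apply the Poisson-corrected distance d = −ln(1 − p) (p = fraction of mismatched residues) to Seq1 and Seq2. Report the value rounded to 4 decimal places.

Differing sites — 4:Y/V; 10:T/M; 21:L/D; 29:M/L; 30:N/S; 33:D/Y.
p = 6/39 = 0.153846.
d = −ln(1 − 0.153846) = −ln(0.846154) = 0.1671.

0.1671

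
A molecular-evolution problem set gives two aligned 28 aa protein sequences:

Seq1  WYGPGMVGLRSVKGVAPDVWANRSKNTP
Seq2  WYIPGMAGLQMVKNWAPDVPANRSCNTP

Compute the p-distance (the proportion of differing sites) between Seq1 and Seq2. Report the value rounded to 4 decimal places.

The sequences differ at positions 3 (G/I), 7 (V/A), 10 (R/Q), 11 (S/M), 14 (G/N), 15 (V/W), 20 (W/P), 25 (K/C).
There are 8 differences over 28 sites, so p = 8/28 = 0.2857.

0.2857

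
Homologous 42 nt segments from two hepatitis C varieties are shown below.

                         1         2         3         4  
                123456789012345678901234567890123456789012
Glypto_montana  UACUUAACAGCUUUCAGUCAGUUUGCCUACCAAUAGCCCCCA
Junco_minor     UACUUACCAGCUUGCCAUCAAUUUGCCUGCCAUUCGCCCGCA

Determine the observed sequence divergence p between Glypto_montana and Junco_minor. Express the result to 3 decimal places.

The sequences differ at positions 7 (A/C), 14 (U/G), 16 (A/C), 17 (G/A), 21 (G/A), 29 (A/G), 33 (A/U), 35 (A/C), 40 (C/G).
There are 9 differences over 42 sites, so p = 9/42 = 0.214.

0.214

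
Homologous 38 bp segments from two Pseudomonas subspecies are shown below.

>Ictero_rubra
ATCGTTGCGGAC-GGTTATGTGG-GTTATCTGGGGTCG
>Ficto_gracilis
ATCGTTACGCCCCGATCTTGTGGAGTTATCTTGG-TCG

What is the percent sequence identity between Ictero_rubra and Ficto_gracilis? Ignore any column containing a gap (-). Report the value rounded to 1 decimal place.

80.0%

Excluding the 3 gap columns leaves 35 comparable sites.
Differing sites — 7:G/A; 10:G/C; 11:A/C; 15:G/A; 17:T/C; 18:A/T; 32:G/T.
28 of the 35 comparable sites match, so the percent identity is 28/35 × 100 = 80.0%.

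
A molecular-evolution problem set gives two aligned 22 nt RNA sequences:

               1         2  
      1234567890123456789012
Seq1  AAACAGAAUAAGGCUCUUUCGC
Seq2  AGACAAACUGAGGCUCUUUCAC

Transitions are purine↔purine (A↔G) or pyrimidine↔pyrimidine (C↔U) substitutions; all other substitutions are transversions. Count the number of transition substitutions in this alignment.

4

Mismatches occur at site 2 (A/G, transition), site 6 (G/A, transition), site 8 (A/C, transversion), site 10 (A/G, transition), site 21 (G/A, transition).
Of the 5 differences, 4 transitions and 1 transversion, so the answer is 4.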